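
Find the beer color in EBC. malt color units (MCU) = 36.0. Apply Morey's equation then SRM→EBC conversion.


SRM = 1.4922·MCU^0.6859;  EBC = SRM·1.97
SRM = 1.4922·36.0^0.6859 = 17.4299
EBC = 17.4299·1.97

34.3369 EBC


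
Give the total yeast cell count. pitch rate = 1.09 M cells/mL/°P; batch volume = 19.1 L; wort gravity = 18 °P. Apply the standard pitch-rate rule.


cells (billions) = rate · V_L · °P
cells = 1.09 · 19.1 · 18

374.7420 billion cells


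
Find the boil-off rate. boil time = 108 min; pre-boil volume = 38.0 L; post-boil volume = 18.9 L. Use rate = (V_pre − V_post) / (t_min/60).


rate = (38.0 − 18.9) / (108/60)

10.6111 L/hr


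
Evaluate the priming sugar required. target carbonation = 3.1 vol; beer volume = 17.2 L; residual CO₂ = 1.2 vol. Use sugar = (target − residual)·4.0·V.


sugar = (3.1 − 1.2)·4.0·17.2

130.7200 g


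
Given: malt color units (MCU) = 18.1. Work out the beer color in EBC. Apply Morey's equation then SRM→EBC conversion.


SRM = 1.4922·MCU^0.6859;  EBC = SRM·1.97
SRM = 1.4922·18.1^0.6859 = 10.8760
EBC = 10.8760·1.97

21.4257 EBC


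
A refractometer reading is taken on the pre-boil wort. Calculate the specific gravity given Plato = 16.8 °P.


SG = 259/(259 − P)
SG = 259/(259 − 16.8)

1.0694


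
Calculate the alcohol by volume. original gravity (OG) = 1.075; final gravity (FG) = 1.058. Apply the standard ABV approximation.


ABV = (OG − FG) · 131.25
ABV = (1.075 − 1.058) · 131.25

2.2312 % ABV


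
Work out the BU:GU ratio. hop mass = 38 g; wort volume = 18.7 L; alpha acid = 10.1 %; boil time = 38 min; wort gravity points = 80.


U = 1.65·0.000125^(GP/1000)·(1−e^(−0.04t))/4.15;  IBU = (α/100)·m·U·1000/V;  BU:GU = IBU/GP
U = 1.65·0.000125^(80/1000)·(1−e^(−0.04·38))/4.15 = 0.1514
IBU = (10.1/100)·38·0.1514·1000/18.7 = 31.0644
BU:GU = 31.0644/80

0.3883


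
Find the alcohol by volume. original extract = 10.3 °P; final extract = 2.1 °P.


SG = 259/(259 − P);  ABV = (OG − FG)·131.25
OG = 259/(259 − 10.3) = 1.0414
FG = 259/(259 − 2.1) = 1.0082
ABV = (1.0414 − 1.0082)·131.25

4.3629 % ABV


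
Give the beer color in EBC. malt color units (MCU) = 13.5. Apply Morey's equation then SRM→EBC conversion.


SRM = 1.4922·MCU^0.6859;  EBC = SRM·1.97
SRM = 1.4922·13.5^0.6859 = 8.8945
EBC = 8.8945·1.97

17.5222 EBC


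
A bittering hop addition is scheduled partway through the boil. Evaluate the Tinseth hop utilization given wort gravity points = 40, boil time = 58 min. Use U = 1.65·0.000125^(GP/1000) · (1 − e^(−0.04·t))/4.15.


bigness = 1.65·0.000125^(40/1000) = 1.1518
boil_factor = (1 − e^(−0.04·58))/4.15 = 0.2173
U = 1.1518 · 0.2173

0.2503


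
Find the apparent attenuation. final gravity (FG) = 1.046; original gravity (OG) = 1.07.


AA = (OG − FG)/(OG − 1) · 100
AA = (1.07 − 1.046)/(1.07 − 1) · 100

34.2857 %


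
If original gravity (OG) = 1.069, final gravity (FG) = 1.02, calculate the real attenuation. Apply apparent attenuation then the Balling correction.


AA = (OG−FG)/(OG−1)·100;  RA = AA·0.8192
AA = (1.069 − 1.02)/(1.069 − 1)·100 = 71.0145
RA = 71.0145·0.8192

58.1751 %


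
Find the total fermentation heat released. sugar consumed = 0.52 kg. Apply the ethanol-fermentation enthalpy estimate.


Q = m_sugar · 590 kJ/kg
Q = 0.52 · 590

306.8000 kJ


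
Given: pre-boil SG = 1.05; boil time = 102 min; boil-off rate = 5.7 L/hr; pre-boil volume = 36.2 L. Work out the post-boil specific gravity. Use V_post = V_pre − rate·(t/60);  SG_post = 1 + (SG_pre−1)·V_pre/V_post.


V_post = 36.2 − 5.7·(102/60) = 26.5100
SG_post = 1 + (1.05 − 1)·36.2/26.5100

1.0683


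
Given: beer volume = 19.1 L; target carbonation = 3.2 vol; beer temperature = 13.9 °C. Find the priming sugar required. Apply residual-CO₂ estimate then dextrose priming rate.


residual = 14.695·(0.01821 + 0.09011·e^(−0.04·T));  sugar = (target − residual)·4.0·V
residual = 14.695·(0.01821 + 0.09011·e^(−0.04·13.9)) = 1.0270
sugar = (3.2 − 1.0270)·4.0·19.1

166.0169 g


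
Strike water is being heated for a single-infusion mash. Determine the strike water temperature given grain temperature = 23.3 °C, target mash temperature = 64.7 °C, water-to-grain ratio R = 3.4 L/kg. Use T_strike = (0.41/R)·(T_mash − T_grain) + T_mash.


T_strike = (0.41/3.4)·(64.7 − 23.3) + 64.7

69.6924 °C


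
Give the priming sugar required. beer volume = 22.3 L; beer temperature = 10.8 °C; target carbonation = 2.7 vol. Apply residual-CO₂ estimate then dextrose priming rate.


residual = 14.695·(0.01821 + 0.09011·e^(−0.04·T));  sugar = (target − residual)·4.0·V
residual = 14.695·(0.01821 + 0.09011·e^(−0.04·10.8)) = 1.1273
sugar = (2.7 − 1.1273)·4.0·22.3

140.2887 g


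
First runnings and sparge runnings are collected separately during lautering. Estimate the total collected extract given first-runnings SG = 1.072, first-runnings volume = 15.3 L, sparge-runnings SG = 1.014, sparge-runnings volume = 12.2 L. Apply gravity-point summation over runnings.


total = Σ (SG_i − 1)·1000·V_i
first = (1.072 − 1)·1000·15.3 = 1101.6000
sparge = (1.014 − 1)·1000·12.2 = 170.8000
total = 1101.6000 + 170.8000

1272.4000 gravity·L


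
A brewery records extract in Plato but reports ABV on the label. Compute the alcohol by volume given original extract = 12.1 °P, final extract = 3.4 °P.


SG = 259/(259 − P);  ABV = (OG − FG)·131.25
OG = 259/(259 − 12.1) = 1.0490
FG = 259/(259 − 3.4) = 1.0133
ABV = (1.0490 − 1.0133)·131.25

4.6864 % ABV


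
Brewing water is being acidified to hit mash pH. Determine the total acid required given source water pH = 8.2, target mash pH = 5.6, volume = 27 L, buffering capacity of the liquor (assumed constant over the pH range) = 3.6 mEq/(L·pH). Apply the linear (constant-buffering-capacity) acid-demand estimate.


acid = buffering capacity · (pH_source − pH_target) · V
acid = 3.6 · (8.2 − 5.6) · 27

252.7200 mEq


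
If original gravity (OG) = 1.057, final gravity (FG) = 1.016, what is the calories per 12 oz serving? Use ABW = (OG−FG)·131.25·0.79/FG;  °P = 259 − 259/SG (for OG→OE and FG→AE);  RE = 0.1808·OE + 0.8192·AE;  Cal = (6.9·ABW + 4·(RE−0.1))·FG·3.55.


ABW = (1.057 − 1.016)·131.25·0.79/1.016 = 4.1842
OE = 259 − 259/1.057 = 13.9669 °P
AE = 259 − 259/1.016 = 4.0787 °P
RE = 0.1808·13.9669 + 0.8192·4.0787 = 5.8665 °P
Cal = (6.9·4.1842 + 4·(5.8665−0.1))·1.016·3.55

187.3275 kcal


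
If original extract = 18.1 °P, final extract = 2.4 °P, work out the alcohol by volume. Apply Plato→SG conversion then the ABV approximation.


SG = 259/(259 − P);  ABV = (OG − FG)·131.25
OG = 259/(259 − 18.1) = 1.0751
FG = 259/(259 − 2.4) = 1.0094
ABV = (1.0751 − 1.0094)·131.25

8.6339 % ABV


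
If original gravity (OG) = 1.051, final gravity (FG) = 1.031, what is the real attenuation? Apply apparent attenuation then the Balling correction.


AA = (OG−FG)/(OG−1)·100;  RA = AA·0.8192
AA = (1.051 − 1.031)/(1.051 − 1)·100 = 39.2157
RA = 39.2157·0.8192

32.1255 %


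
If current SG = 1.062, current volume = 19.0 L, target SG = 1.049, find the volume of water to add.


V_water = V·((SG_curr − 1)/(SG_target − 1) − 1)
V_water = 19.0·((1.062 − 1)/(1.049 − 1) − 1)

5.0408 L


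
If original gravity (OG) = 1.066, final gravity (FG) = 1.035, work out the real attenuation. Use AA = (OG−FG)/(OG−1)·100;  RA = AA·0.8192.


AA = (1.066 − 1.035)/(1.066 − 1)·100 = 46.9697
RA = 46.9697·0.8192

38.4776 %


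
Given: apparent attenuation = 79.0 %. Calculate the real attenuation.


RA = AA · 0.8192
RA = 79.0 · 0.8192

64.7168 %


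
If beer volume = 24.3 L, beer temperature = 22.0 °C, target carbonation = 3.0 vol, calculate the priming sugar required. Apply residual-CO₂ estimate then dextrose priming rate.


residual = 14.695·(0.01821 + 0.09011·e^(−0.04·T));  sugar = (target − residual)·4.0·V
residual = 14.695·(0.01821 + 0.09011·e^(−0.04·22.0)) = 0.8168
sugar = (3.0 − 0.8168)·4.0·24.3

212.2034 g


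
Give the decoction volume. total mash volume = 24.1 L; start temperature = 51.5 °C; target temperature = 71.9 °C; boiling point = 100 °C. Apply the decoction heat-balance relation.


V_dec = V_total·(T_target − T_start)/(T_boil − T_start)
V_dec = 24.1·(71.9 − 51.5)/(100 − 51.5)

10.1369 L


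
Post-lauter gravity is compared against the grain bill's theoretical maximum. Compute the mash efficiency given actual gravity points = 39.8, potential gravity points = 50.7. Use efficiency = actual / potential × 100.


efficiency = 39.8 / 50.7 × 100

78.5010 %


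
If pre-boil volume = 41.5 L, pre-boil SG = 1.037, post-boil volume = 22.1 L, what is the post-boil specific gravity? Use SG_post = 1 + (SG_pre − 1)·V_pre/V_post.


pts_pre = (1.037 − 1)·1000 = 37.0000
pts_post = 37.0000·41.5/22.1 = 69.4796
SG_post = 1 + 69.4796/1000

1.0695


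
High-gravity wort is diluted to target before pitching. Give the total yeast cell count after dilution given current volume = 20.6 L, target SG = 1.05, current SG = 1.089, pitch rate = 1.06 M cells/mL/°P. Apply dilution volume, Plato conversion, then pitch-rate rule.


V_w = V·((SG_c−1)/(SG_t−1)−1);  °P = 259 − 259/SG_t;  cells = rate·(V+V_w)·°P
V_w = 20.6·((1.089−1)/(1.05−1)−1) = 16.0680
V_final = 20.6 + 16.0680 = 36.6680
°P = 259 − 259/1.05 = 12.3333
cells = 1.06·36.6680·12.3333

479.3730 billion cells


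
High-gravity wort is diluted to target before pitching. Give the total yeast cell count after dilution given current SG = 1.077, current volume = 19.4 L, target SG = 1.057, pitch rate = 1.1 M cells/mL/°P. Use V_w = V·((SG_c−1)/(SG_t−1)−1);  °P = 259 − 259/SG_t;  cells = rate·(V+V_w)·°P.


V_w = 19.4·((1.077−1)/(1.057−1)−1) = 6.8070
V_final = 19.4 + 6.8070 = 26.2070
°P = 259 − 259/1.057 = 13.9669
cells = 1.1·26.2070·13.9669

402.6335 billion cells


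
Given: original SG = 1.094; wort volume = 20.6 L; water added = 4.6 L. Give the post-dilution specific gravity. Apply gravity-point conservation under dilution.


SG_new = 1 + (SG_old − 1)·V_old/(V_old + V_water)
pts = (1.094 − 1)·1000·20.6/(20.6 + 4.6) = 76.8413
SG_new = 1 + 76.8413/1000

1.0768


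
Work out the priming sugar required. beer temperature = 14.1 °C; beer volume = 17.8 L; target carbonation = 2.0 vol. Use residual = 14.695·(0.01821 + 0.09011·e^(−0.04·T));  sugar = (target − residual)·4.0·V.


residual = 14.695·(0.01821 + 0.09011·e^(−0.04·14.1)) = 1.0210
sugar = (2.0 − 1.0210)·4.0·17.8

69.7082 g


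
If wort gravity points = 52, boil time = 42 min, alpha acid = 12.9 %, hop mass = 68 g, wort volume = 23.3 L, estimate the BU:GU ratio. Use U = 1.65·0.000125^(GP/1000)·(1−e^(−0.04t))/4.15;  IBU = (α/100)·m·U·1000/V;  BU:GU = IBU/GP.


U = 1.65·0.000125^(52/1000)·(1−e^(−0.04·42))/4.15 = 0.2027
IBU = (12.9/100)·68·0.2027·1000/23.3 = 76.3208
BU:GU = 76.3208/52

1.4677


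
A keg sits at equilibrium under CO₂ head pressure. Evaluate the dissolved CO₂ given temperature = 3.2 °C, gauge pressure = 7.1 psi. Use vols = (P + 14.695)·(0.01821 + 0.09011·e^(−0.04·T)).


vols = (7.1 + 14.695)·(0.01821 + 0.09011·e^(−0.04·3.2))

2.1249 volumes


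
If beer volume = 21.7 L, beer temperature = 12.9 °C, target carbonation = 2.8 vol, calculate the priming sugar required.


residual = 14.695·(0.01821 + 0.09011·e^(−0.04·T));  sugar = (target − residual)·4.0·V
residual = 14.695·(0.01821 + 0.09011·e^(−0.04·12.9)) = 1.0580
sugar = (2.8 − 1.0580)·4.0·21.7

151.2060 g


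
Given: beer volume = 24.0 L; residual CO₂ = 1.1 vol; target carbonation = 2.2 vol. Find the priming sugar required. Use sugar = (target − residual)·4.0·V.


sugar = (2.2 − 1.1)·4.0·24.0

105.6000 g


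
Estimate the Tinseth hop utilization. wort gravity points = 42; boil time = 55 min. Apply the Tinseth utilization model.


U = 1.65·0.000125^(GP/1000) · (1 − e^(−0.04·t))/4.15
bigness = 1.65·0.000125^(42/1000) = 1.1312
boil_factor = (1 − e^(−0.04·55))/4.15 = 0.2143
U = 1.1312 · 0.2143

0.2424


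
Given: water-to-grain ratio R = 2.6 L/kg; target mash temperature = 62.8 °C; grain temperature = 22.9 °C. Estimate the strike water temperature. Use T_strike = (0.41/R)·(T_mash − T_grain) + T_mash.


T_strike = (0.41/2.6)·(62.8 − 22.9) + 62.8

69.0919 °C


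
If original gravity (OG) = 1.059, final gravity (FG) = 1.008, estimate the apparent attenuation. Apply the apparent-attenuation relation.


AA = (OG − FG)/(OG − 1) · 100
AA = (1.059 − 1.008)/(1.059 − 1) · 100

86.4407 %


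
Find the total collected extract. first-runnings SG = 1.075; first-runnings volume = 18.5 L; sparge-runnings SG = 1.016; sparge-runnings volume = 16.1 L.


total = Σ (SG_i − 1)·1000·V_i
first = (1.075 − 1)·1000·18.5 = 1387.5000
sparge = (1.016 − 1)·1000·16.1 = 257.6000
total = 1387.5000 + 257.6000

1645.1000 gravity·L


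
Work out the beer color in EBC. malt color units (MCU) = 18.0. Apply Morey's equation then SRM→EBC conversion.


SRM = 1.4922·MCU^0.6859;  EBC = SRM·1.97
SRM = 1.4922·18.0^0.6859 = 10.8347
EBC = 10.8347·1.97

21.3444 EBC


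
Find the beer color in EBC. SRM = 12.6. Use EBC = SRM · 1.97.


EBC = 12.6 · 1.97

24.8220 EBC


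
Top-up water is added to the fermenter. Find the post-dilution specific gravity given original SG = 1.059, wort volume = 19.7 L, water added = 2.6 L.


SG_new = 1 + (SG_old − 1)·V_old/(V_old + V_water)
pts = (1.059 − 1)·1000·19.7/(19.7 + 2.6) = 52.1211
SG_new = 1 + 52.1211/1000

1.0521


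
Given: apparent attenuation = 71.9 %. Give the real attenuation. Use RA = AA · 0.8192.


RA = 71.9 · 0.8192

58.9005 %


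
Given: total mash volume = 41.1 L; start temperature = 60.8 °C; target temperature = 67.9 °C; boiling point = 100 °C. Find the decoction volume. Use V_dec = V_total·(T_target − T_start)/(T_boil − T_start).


V_dec = 41.1·(67.9 − 60.8)/(100 − 60.8)

7.4441 L


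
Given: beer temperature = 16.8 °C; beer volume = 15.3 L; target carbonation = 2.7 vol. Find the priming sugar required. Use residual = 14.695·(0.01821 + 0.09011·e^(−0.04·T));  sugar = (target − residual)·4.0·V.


residual = 14.695·(0.01821 + 0.09011·e^(−0.04·16.8)) = 0.9438
sugar = (2.7 − 0.9438)·4.0·15.3

107.4776 g


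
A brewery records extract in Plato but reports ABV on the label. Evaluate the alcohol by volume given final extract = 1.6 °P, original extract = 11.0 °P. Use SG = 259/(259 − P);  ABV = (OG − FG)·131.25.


OG = 259/(259 − 11.0) = 1.0444
FG = 259/(259 − 1.6) = 1.0062
ABV = (1.0444 − 1.0062)·131.25

5.0057 % ABV


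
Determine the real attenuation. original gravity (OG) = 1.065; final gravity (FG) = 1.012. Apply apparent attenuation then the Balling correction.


AA = (OG−FG)/(OG−1)·100;  RA = AA·0.8192
AA = (1.065 − 1.012)/(1.065 − 1)·100 = 81.5385
RA = 81.5385·0.8192

66.7963 %


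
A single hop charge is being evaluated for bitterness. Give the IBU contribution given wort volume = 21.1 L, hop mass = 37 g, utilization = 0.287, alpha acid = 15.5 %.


IBU = (α/100)·mass·U·1000 / V
IBU = (15.5/100)·37·0.287·1000 / 21.1

78.0069 IBU


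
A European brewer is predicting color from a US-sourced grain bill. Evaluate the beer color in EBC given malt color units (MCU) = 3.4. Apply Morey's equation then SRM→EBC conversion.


SRM = 1.4922·MCU^0.6859;  EBC = SRM·1.97
SRM = 1.4922·3.4^0.6859 = 3.4544
EBC = 3.4544·1.97

6.8051 EBC


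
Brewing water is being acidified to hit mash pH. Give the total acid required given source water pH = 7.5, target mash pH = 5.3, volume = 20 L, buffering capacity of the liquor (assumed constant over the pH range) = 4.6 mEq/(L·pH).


acid = buffering capacity · (pH_source − pH_target) · V
acid = 4.6 · (7.5 − 5.3) · 20

202.4000 mEq


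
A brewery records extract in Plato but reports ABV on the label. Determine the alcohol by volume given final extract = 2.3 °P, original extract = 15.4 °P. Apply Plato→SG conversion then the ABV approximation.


SG = 259/(259 − P);  ABV = (OG − FG)·131.25
OG = 259/(259 − 15.4) = 1.0632
FG = 259/(259 − 2.3) = 1.0090
ABV = (1.0632 − 1.0090)·131.25

7.1214 % ABV


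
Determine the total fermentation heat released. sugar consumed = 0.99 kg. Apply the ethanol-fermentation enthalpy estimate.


Q = m_sugar · 590 kJ/kg
Q = 0.99 · 590

584.1000 kJ


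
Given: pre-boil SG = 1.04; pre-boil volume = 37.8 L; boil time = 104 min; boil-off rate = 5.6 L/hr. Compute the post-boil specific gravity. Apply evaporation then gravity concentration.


V_post = V_pre − rate·(t/60);  SG_post = 1 + (SG_pre−1)·V_pre/V_post
V_post = 37.8 − 5.6·(104/60) = 28.0933
SG_post = 1 + (1.04 − 1)·37.8/28.0933

1.0538


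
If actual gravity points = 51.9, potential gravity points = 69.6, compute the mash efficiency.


efficiency = actual / potential × 100
efficiency = 51.9 / 69.6 × 100

74.5690 %


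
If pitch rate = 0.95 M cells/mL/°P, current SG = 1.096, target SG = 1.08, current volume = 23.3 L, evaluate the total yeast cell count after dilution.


V_w = V·((SG_c−1)/(SG_t−1)−1);  °P = 259 − 259/SG_t;  cells = rate·(V+V_w)·°P
V_w = 23.3·((1.096−1)/(1.08−1)−1) = 4.6600
V_final = 23.3 + 4.6600 = 27.9600
°P = 259 − 259/1.08 = 19.1852
cells = 0.95·27.9600·19.1852

509.5969 billion cells


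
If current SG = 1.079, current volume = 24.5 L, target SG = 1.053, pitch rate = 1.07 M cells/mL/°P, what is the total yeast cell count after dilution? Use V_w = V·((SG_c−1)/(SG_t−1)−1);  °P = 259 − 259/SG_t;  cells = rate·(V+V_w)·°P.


V_w = 24.5·((1.079−1)/(1.053−1)−1) = 12.0189
V_final = 24.5 + 12.0189 = 36.5189
°P = 259 − 259/1.053 = 13.0361
cells = 1.07·36.5189·13.0361

509.3876 billion cells


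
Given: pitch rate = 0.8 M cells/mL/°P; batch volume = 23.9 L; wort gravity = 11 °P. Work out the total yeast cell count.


cells (billions) = rate · V_L · °P
cells = 0.8 · 23.9 · 11

210.3200 billion cells


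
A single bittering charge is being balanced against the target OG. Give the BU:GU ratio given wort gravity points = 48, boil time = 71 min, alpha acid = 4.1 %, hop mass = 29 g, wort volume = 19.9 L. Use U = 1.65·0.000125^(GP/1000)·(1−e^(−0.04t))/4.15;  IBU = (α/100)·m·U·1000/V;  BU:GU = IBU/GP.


U = 1.65·0.000125^(48/1000)·(1−e^(−0.04·71))/4.15 = 0.2432
IBU = (4.1/100)·29·0.2432·1000/19.9 = 14.5302
BU:GU = 14.5302/48

0.3027


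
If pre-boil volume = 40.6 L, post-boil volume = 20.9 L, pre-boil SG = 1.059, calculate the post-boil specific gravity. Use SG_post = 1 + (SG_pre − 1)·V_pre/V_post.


pts_pre = (1.059 − 1)·1000 = 59.0000
pts_post = 59.0000·40.6/20.9 = 114.6124
SG_post = 1 + 114.6124/1000

1.1146


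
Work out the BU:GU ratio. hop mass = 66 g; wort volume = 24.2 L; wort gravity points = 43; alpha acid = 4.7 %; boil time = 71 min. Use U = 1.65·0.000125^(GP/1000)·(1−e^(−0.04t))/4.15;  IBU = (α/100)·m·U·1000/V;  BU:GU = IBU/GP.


U = 1.65·0.000125^(43/1000)·(1−e^(−0.04·71))/4.15 = 0.2544
IBU = (4.7/100)·66·0.2544·1000/24.2 = 32.6050
BU:GU = 32.6050/43

0.7583


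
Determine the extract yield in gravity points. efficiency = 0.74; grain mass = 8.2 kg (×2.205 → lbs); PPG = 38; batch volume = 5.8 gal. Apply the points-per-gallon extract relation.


points = lbs × PPG × eff / vol
lbs = 8.2 × 2.205 = 18.0810
points = 18.0810 × 38 × 0.74 / 5.8

87.6617 points


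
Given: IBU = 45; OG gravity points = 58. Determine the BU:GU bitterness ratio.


BU:GU = IBU / OG_points
BU:GU = 45 / 58

0.7759


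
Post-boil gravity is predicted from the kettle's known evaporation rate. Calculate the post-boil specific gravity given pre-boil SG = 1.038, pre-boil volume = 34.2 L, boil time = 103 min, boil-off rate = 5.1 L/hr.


V_post = V_pre − rate·(t/60);  SG_post = 1 + (SG_pre−1)·V_pre/V_post
V_post = 34.2 − 5.1·(103/60) = 25.4450
SG_post = 1 + (1.038 − 1)·34.2/25.4450

1.0511


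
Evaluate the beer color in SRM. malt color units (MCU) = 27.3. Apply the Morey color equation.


SRM = 1.4922 · MCU^0.6859
SRM = 1.4922 · 27.3^0.6859

14.4175 SRM


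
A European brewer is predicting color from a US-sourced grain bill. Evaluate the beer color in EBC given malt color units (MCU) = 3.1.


SRM = 1.4922·MCU^0.6859;  EBC = SRM·1.97
SRM = 1.4922·3.1^0.6859 = 3.2423
EBC = 3.2423·1.97

6.3873 EBC


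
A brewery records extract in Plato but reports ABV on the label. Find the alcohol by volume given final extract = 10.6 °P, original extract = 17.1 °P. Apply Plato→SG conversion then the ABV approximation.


SG = 259/(259 − P);  ABV = (OG − FG)·131.25
OG = 259/(259 − 17.1) = 1.0707
FG = 259/(259 − 10.6) = 1.0427
ABV = (1.0707 − 1.0427)·131.25

3.6773 % ABV


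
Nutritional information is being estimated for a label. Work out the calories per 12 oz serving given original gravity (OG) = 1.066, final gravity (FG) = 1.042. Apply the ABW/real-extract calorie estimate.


ABW = (OG−FG)·131.25·0.79/FG;  °P = 259 − 259/SG (for OG→OE and FG→AE);  RE = 0.1808·OE + 0.8192·AE;  Cal = (6.9·ABW + 4·(RE−0.1))·FG·3.55
ABW = (1.066 − 1.042)·131.25·0.79/1.042 = 2.3882
OE = 259 − 259/1.066 = 16.0356 °P
AE = 259 − 259/1.042 = 10.4395 °P
RE = 0.1808·16.0356 + 0.8192·10.4395 = 11.4513 °P
Cal = (6.9·2.3882 + 4·(11.4513−0.1))·1.042·3.55

228.9144 kcal


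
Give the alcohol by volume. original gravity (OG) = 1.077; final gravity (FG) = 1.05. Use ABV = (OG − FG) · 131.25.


ABV = (1.077 − 1.05) · 131.25

3.5437 % ABV


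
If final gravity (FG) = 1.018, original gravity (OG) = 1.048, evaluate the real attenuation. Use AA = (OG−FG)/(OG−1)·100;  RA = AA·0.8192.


AA = (1.048 − 1.018)/(1.048 − 1)·100 = 62.5000
RA = 62.5000·0.8192

51.2000 %


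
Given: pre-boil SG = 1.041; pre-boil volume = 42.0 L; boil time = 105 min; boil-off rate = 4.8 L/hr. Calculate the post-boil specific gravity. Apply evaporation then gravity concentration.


V_post = V_pre − rate·(t/60);  SG_post = 1 + (SG_pre−1)·V_pre/V_post
V_post = 42.0 − 4.8·(105/60) = 33.6000
SG_post = 1 + (1.041 − 1)·42.0/33.6000

1.0513


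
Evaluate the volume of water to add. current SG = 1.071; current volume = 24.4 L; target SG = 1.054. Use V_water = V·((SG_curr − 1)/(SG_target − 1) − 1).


V_water = 24.4·((1.071 − 1)/(1.054 − 1) − 1)

7.6815 L


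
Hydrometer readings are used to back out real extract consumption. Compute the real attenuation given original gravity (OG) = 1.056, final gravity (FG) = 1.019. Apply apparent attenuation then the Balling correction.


AA = (OG−FG)/(OG−1)·100;  RA = AA·0.8192
AA = (1.056 − 1.019)/(1.056 − 1)·100 = 66.0714
RA = 66.0714·0.8192

54.1257 %


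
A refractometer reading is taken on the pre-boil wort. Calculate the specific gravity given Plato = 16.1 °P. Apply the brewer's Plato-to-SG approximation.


SG = 259/(259 − P)
SG = 259/(259 − 16.1)

1.0663


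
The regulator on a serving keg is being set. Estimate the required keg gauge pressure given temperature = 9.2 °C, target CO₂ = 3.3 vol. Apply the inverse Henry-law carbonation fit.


psi = vols/(0.01821 + 0.09011·e^(−0.04·T)) − 14.695
psi = 3.3/(0.01821 + 0.09011·e^(−0.04·9.2)) − 14.695

26.2598 psi


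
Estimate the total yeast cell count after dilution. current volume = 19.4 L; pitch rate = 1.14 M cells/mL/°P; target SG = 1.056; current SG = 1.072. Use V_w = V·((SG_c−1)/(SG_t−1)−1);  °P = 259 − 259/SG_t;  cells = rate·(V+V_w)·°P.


V_w = 19.4·((1.072−1)/(1.056−1)−1) = 5.5429
V_final = 19.4 + 5.5429 = 24.9429
°P = 259 − 259/1.056 = 13.7348
cells = 1.14·24.9429·13.7348

390.5485 billion cells


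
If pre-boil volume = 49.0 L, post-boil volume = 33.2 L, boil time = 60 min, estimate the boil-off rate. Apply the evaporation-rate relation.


rate = (V_pre − V_post) / (t_min/60)
rate = (49.0 − 33.2) / (60/60)

15.8000 L/hr


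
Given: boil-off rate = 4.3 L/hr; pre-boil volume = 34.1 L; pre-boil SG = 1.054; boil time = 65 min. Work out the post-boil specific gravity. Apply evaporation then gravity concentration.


V_post = V_pre − rate·(t/60);  SG_post = 1 + (SG_pre−1)·V_pre/V_post
V_post = 34.1 − 4.3·(65/60) = 29.4417
SG_post = 1 + (1.054 − 1)·34.1/29.4417

1.0625


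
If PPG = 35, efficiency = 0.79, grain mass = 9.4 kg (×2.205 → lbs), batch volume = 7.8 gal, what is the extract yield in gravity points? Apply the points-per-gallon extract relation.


points = lbs × PPG × eff / vol
lbs = 9.4 × 2.205 = 20.7270
points = 20.7270 × 35 × 0.79 / 7.8

73.4746 points


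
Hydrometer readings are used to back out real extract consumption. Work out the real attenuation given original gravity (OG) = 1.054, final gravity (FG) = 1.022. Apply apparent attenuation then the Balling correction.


AA = (OG−FG)/(OG−1)·100;  RA = AA·0.8192
AA = (1.054 − 1.022)/(1.054 − 1)·100 = 59.2593
RA = 59.2593·0.8192

48.5452 %


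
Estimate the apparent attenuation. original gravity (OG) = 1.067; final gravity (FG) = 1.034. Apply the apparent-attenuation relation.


AA = (OG − FG)/(OG − 1) · 100
AA = (1.067 − 1.034)/(1.067 − 1) · 100

49.2537 %


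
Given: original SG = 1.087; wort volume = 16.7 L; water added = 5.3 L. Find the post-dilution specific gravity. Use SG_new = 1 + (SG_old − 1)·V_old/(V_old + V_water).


pts = (1.087 − 1)·1000·16.7/(16.7 + 5.3) = 66.0409
SG_new = 1 + 66.0409/1000

1.0660


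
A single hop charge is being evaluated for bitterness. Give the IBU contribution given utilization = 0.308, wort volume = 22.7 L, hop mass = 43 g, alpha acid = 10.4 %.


IBU = (α/100)·mass·U·1000 / V
IBU = (10.4/100)·43·0.308·1000 / 22.7

60.6774 IBU


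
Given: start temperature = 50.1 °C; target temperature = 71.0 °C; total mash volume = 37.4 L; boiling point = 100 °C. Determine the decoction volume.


V_dec = V_total·(T_target − T_start)/(T_boil − T_start)
V_dec = 37.4·(71.0 − 50.1)/(100 − 50.1)

15.6645 L


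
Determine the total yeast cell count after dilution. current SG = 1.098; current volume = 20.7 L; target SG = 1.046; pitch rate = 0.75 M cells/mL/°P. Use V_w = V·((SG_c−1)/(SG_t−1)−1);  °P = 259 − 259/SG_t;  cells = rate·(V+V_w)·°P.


V_w = 20.7·((1.098−1)/(1.046−1)−1) = 23.4000
V_final = 20.7 + 23.4000 = 44.1000
°P = 259 − 259/1.046 = 11.3901
cells = 0.75·44.1000·11.3901

376.7261 billion cells


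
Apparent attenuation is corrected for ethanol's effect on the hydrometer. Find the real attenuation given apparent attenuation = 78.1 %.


RA = AA · 0.8192
RA = 78.1 · 0.8192

63.9795 %


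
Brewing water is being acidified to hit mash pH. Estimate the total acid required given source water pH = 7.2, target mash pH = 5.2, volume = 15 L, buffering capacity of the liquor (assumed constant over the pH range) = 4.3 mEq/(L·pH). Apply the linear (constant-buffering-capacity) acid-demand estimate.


acid = buffering capacity · (pH_source − pH_target) · V
acid = 4.3 · (7.2 − 5.2) · 15

129.0000 mEq


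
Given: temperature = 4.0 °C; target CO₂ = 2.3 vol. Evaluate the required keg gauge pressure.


psi = vols/(0.01821 + 0.09011·e^(−0.04·T)) − 14.695
psi = 2.3/(0.01821 + 0.09011·e^(−0.04·4.0)) − 14.695

9.5164 psi


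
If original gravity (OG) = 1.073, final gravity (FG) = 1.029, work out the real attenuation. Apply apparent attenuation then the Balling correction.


AA = (OG−FG)/(OG−1)·100;  RA = AA·0.8192
AA = (1.073 − 1.029)/(1.073 − 1)·100 = 60.2740
RA = 60.2740·0.8192

49.3764 %


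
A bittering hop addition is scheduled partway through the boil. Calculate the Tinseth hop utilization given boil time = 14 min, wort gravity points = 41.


U = 1.65·0.000125^(GP/1000) · (1 − e^(−0.04·t))/4.15
bigness = 1.65·0.000125^(41/1000) = 1.1415
boil_factor = (1 − e^(−0.04·14))/4.15 = 0.1033
U = 1.1415 · 0.1033

0.1179


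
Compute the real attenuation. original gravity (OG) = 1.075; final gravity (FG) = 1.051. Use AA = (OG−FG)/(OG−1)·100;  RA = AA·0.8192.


AA = (1.075 − 1.051)/(1.075 − 1)·100 = 32.0000
RA = 32.0000·0.8192

26.2144 %


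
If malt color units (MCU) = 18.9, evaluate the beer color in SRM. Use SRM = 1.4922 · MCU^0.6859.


SRM = 1.4922 · 18.9^0.6859

11.2035 SRM


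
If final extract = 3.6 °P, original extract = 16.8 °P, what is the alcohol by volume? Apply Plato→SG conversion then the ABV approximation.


SG = 259/(259 − P);  ABV = (OG − FG)·131.25
OG = 259/(259 − 16.8) = 1.0694
FG = 259/(259 − 3.6) = 1.0141
ABV = (1.0694 − 1.0141)·131.25

7.2540 % ABV


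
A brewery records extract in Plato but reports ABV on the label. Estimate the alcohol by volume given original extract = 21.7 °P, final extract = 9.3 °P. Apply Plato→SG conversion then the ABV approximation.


SG = 259/(259 − P);  ABV = (OG − FG)·131.25
OG = 259/(259 − 21.7) = 1.0914
FG = 259/(259 − 9.3) = 1.0372
ABV = (1.0914 − 1.0372)·131.25

7.1138 % ABV


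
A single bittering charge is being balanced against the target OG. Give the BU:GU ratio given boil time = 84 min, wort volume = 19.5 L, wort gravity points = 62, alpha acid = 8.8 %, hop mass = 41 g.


U = 1.65·0.000125^(GP/1000)·(1−e^(−0.04t))/4.15;  IBU = (α/100)·m·U·1000/V;  BU:GU = IBU/GP
U = 1.65·0.000125^(62/1000)·(1−e^(−0.04·84))/4.15 = 0.2198
IBU = (8.8/100)·41·0.2198·1000/19.5 = 40.6745
BU:GU = 40.6745/62

0.6560


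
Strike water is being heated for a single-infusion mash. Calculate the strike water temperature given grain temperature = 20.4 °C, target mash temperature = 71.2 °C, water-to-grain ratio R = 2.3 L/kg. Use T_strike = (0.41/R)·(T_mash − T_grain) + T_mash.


T_strike = (0.41/2.3)·(71.2 − 20.4) + 71.2

80.2557 °C


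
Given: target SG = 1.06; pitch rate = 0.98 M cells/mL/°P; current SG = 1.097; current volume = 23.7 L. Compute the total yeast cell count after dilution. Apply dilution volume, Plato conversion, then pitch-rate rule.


V_w = V·((SG_c−1)/(SG_t−1)−1);  °P = 259 − 259/SG_t;  cells = rate·(V+V_w)·°P
V_w = 23.7·((1.097−1)/(1.06−1)−1) = 14.6150
V_final = 23.7 + 14.6150 = 38.3150
°P = 259 − 259/1.06 = 14.6604
cells = 0.98·38.3150·14.6604

550.4781 billion cells


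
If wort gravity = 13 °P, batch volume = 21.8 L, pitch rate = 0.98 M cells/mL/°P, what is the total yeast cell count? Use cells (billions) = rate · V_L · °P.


cells = 0.98 · 21.8 · 13

277.7320 billion cells


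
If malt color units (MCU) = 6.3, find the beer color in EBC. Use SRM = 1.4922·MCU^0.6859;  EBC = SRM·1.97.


SRM = 1.4922·6.3^0.6859 = 5.2734
EBC = 5.2734·1.97

10.3887 EBC


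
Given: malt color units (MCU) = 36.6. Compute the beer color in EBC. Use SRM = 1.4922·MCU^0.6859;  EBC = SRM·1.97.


SRM = 1.4922·36.6^0.6859 = 17.6286
EBC = 17.6286·1.97

34.7284 EBC


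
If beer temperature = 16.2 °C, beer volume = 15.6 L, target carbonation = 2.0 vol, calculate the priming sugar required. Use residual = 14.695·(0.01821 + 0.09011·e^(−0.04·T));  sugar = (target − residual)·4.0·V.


residual = 14.695·(0.01821 + 0.09011·e^(−0.04·16.2)) = 0.9603
sugar = (2.0 − 0.9603)·4.0·15.6

64.8801 g


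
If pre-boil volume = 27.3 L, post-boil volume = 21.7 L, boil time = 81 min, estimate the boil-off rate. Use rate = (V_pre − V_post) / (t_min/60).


rate = (27.3 − 21.7) / (81/60)

4.1481 L/hr


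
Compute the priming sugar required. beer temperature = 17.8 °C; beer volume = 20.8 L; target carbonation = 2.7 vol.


residual = 14.695·(0.01821 + 0.09011·e^(−0.04·T));  sugar = (target − residual)·4.0·V
residual = 14.695·(0.01821 + 0.09011·e^(−0.04·17.8)) = 0.9173
sugar = (2.7 − 0.9173)·4.0·20.8

148.3195 g


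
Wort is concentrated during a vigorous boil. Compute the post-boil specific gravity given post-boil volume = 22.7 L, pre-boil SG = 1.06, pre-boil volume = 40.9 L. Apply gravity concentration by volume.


SG_post = 1 + (SG_pre − 1)·V_pre/V_post
pts_pre = (1.06 − 1)·1000 = 60.0000
pts_post = 60.0000·40.9/22.7 = 108.1057
SG_post = 1 + 108.1057/1000

1.1081


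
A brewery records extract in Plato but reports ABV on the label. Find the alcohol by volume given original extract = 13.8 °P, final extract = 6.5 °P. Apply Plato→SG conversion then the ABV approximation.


SG = 259/(259 − P);  ABV = (OG − FG)·131.25
OG = 259/(259 − 13.8) = 1.0563
FG = 259/(259 − 6.5) = 1.0257
ABV = (1.0563 − 1.0257)·131.25

4.0081 % ABV


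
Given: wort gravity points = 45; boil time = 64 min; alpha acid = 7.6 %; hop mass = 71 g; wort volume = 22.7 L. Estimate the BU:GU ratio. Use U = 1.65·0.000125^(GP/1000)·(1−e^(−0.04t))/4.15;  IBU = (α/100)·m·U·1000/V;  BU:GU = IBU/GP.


U = 1.65·0.000125^(45/1000)·(1−e^(−0.04·64))/4.15 = 0.2448
IBU = (7.6/100)·71·0.2448·1000/22.7 = 58.1971
BU:GU = 58.1971/45

1.2933


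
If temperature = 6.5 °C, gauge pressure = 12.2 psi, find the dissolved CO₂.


vols = (P + 14.695)·(0.01821 + 0.09011·e^(−0.04·T))
vols = (12.2 + 14.695)·(0.01821 + 0.09011·e^(−0.04·6.5))

2.3584 volumes


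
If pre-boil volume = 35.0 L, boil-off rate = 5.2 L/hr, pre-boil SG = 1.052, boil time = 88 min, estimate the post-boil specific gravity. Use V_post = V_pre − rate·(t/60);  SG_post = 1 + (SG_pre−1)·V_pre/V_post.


V_post = 35.0 − 5.2·(88/60) = 27.3733
SG_post = 1 + (1.052 − 1)·35.0/27.3733

1.0665


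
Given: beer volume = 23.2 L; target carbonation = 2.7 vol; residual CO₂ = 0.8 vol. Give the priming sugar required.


sugar = (target − residual)·4.0·V
sugar = (2.7 − 0.8)·4.0·23.2

176.3200 g


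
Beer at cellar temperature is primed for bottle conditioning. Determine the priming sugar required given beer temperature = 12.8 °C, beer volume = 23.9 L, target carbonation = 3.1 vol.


residual = 14.695·(0.01821 + 0.09011·e^(−0.04·T));  sugar = (target − residual)·4.0·V
residual = 14.695·(0.01821 + 0.09011·e^(−0.04·12.8)) = 1.0612
sugar = (3.1 − 1.0612)·4.0·23.9

194.9128 g


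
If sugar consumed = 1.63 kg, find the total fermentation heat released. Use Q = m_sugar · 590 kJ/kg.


Q = 1.63 · 590

961.7000 kJ


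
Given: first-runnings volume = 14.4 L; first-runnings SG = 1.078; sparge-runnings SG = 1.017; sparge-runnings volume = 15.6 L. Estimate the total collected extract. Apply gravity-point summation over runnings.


total = Σ (SG_i − 1)·1000·V_i
first = (1.078 − 1)·1000·14.4 = 1123.2000
sparge = (1.017 − 1)·1000·15.6 = 265.2000
total = 1123.2000 + 265.2000

1388.4000 gravity·L


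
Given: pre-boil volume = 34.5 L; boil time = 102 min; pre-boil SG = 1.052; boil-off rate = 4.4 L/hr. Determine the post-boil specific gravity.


V_post = V_pre − rate·(t/60);  SG_post = 1 + (SG_pre−1)·V_pre/V_post
V_post = 34.5 − 4.4·(102/60) = 27.0200
SG_post = 1 + (1.052 − 1)·34.5/27.0200

1.0664


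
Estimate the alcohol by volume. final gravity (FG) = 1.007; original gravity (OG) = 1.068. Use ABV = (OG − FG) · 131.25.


ABV = (1.068 − 1.007) · 131.25

8.0063 % ABV


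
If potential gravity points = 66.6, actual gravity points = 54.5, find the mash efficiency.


efficiency = actual / potential × 100
efficiency = 54.5 / 66.6 × 100

81.8318 %


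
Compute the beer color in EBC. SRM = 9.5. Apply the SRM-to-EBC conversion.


EBC = SRM · 1.97
EBC = 9.5 · 1.97

18.7150 EBC


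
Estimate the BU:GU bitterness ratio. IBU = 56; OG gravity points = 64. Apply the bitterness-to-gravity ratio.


BU:GU = IBU / OG_points
BU:GU = 56 / 64

0.8750


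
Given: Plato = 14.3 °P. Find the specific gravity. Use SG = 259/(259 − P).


SG = 259/(259 − 14.3)

1.0584


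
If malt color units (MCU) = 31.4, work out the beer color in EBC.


SRM = 1.4922·MCU^0.6859;  EBC = SRM·1.97
SRM = 1.4922·31.4^0.6859 = 15.8698
EBC = 15.8698·1.97

31.2635 EBC


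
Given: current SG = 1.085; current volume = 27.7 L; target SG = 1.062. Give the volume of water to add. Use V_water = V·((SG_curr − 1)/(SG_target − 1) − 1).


V_water = 27.7·((1.085 − 1)/(1.062 − 1) − 1)

10.2758 L


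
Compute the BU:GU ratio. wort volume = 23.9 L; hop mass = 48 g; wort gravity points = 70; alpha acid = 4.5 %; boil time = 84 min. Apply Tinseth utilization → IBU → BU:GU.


U = 1.65·0.000125^(GP/1000)·(1−e^(−0.04t))/4.15;  IBU = (α/100)·m·U·1000/V;  BU:GU = IBU/GP
U = 1.65·0.000125^(70/1000)·(1−e^(−0.04·84))/4.15 = 0.2046
IBU = (4.5/100)·48·0.2046·1000/23.9 = 18.4894
BU:GU = 18.4894/70

0.2641


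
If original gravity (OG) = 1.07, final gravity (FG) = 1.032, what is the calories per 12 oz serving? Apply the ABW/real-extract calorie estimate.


ABW = (OG−FG)·131.25·0.79/FG;  °P = 259 − 259/SG (for OG→OE and FG→AE);  RE = 0.1808·OE + 0.8192·AE;  Cal = (6.9·ABW + 4·(RE−0.1))·FG·3.55
ABW = (1.07 − 1.032)·131.25·0.79/1.032 = 3.8180
OE = 259 − 259/1.07 = 16.9439 °P
AE = 259 − 259/1.032 = 8.0310 °P
RE = 0.1808·16.9439 + 0.8192·8.0310 = 9.6425 °P
Cal = (6.9·3.8180 + 4·(9.6425−0.1))·1.032·3.55

236.3524 kcal


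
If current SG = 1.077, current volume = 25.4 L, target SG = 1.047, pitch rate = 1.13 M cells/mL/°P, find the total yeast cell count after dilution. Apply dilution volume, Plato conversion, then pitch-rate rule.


V_w = V·((SG_c−1)/(SG_t−1)−1);  °P = 259 − 259/SG_t;  cells = rate·(V+V_w)·°P
V_w = 25.4·((1.077−1)/(1.047−1)−1) = 16.2128
V_final = 25.4 + 16.2128 = 41.6128
°P = 259 − 259/1.047 = 11.6266
cells = 1.13·41.6128·11.6266

546.7087 billion cells


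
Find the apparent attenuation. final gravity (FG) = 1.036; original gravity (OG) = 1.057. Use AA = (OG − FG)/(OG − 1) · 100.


AA = (1.057 − 1.036)/(1.057 − 1) · 100

36.8421 %


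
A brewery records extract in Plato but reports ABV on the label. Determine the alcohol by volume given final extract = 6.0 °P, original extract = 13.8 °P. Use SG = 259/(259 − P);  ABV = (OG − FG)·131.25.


OG = 259/(259 − 13.8) = 1.0563
FG = 259/(259 − 6.0) = 1.0237
ABV = (1.0563 − 1.0237)·131.25

4.2742 % ABV


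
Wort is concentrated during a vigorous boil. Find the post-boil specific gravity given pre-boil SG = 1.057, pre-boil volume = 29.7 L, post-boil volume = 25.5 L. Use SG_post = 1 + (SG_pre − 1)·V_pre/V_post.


pts_pre = (1.057 − 1)·1000 = 57.0000
pts_post = 57.0000·29.7/25.5 = 66.3882
SG_post = 1 + 66.3882/1000

1.0664


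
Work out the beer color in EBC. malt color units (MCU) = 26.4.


SRM = 1.4922·MCU^0.6859;  EBC = SRM·1.97
SRM = 1.4922·26.4^0.6859 = 14.0898
EBC = 14.0898·1.97

27.7569 EBC


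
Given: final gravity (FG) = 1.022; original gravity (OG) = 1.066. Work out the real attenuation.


AA = (OG−FG)/(OG−1)·100;  RA = AA·0.8192
AA = (1.066 − 1.022)/(1.066 − 1)·100 = 66.6667
RA = 66.6667·0.8192

54.6133 %


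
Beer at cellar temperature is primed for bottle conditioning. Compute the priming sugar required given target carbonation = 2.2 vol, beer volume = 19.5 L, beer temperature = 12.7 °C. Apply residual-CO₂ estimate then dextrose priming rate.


residual = 14.695·(0.01821 + 0.09011·e^(−0.04·T));  sugar = (target − residual)·4.0·V
residual = 14.695·(0.01821 + 0.09011·e^(−0.04·12.7)) = 1.0643
sugar = (2.2 − 1.0643)·4.0·19.5

88.5812 g
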